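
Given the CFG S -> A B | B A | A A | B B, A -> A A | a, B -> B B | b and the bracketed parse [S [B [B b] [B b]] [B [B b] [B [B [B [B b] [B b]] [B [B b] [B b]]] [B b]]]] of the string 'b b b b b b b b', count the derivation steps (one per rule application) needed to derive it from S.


Every bracketed nonterminal node [X ...] in the tree is produced by exactly one rule application.
Reading the tree off as a leftmost derivation:
  Step 1: S  =>  B B   (applied S -> B B)
  Step 2: B B  =>  B B B   (applied B -> B B)
  Step 3: B B B  =>  b B B   (applied B -> b)
  Step 4: b B B  =>  b b B   (applied B -> b)
  Step 5: b b B  =>  b b B B   (applied B -> B B)
  Step 6: b b B B  =>  b b b B   (applied B -> b)
  Step 7: b b b B  =>  b b b B B   (applied B -> B B)
  Step 8: b b b B B  =>  b b b B B B   (applied B -> B B)
  Step 9: b b b B B B  =>  b b b B B B B   (applied B -> B B)
  Step 10: b b b B B B B  =>  b b b b B B B   (applied B -> b)
  Step 11: b b b b B B B  =>  b b b b b B B   (applied B -> b)
  Step 12: b b b b b B B  =>  b b b b b B B B   (applied B -> B B)
  Step 13: b b b b b B B B  =>  b b b b b b B B   (applied B -> b)
  Step 14: b b b b b b B B  =>  b b b b b b b B   (applied B -> b)
  Step 15: b b b b b b b B  =>  b b b b b b b b   (applied B -> b)
Final yield: b b b b b b b b
Total rewrite steps: 15

15


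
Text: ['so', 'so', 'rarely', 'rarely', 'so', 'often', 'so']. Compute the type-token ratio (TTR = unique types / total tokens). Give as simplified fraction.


Tokens: 7
Unique types: ('often', 'rarely', 'so') = 3
TTR = 3/7
Already in lowest terms.

3/7


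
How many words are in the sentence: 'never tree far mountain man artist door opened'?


Counting words by splitting on spaces:
  Word 1: 'never'
  Word 2: 'tree'
  Word 3: 'far'
  Word 4: 'mountain'
  Word 5: 'man'
  Word 6: 'artist'
  Word 7: 'door'
  Word 8: 'opened'
Total words: 8

8


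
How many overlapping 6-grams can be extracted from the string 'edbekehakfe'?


String 'edbekehakfe' has length L = 11.
Number of overlapping n-grams = L - n + 1
Substituting: 11 - 6 + 1 = 6

6


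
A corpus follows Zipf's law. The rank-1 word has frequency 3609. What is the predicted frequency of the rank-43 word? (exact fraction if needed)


Zipf's law: freq(rank) = f1 / rank
f1 = 3609, rank = 43
freq = 3609 / 43
GCD(3609, 43) = 1
Simplified: 3609/43

3609/43


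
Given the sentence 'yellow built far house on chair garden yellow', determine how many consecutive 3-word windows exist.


Word trigrams from [8] words:
  Trigram 1: (yellow built far)
  Trigram 2: (built far house)
  Trigram 3: (far house on)
  Trigram 4: (house on chair)
  Trigram 5: (on chair garden)
  Trigram 6: (chair garden yellow)
Total word trigrams: 8 - 2 = 6

6


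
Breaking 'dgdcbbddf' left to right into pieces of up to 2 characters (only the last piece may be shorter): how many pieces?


'dgdcbbddf' has 9 characters.
Chunking with max size 2:
  Chunk 1: 'dg' (positions 0-1)
  Chunk 2: 'dc' (positions 2-3)
  Chunk 3: 'bb' (positions 4-5)
  Chunk 4: 'dd' (positions 6-7)
  Chunk 5: 'f' (positions 8-8)
Total chunks: ceil(9 / 2) = 5

5


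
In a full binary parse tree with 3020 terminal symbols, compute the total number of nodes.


Leaf nodes (terminals): 3020
Internal nodes = n - 1 = 3020 - 1 = 3019
Total = leaves + internal = 3020 + 3019 = 6039

6039


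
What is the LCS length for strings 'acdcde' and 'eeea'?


DP table for LCS of 'acdcde' and 'eeea':
       e  e  e  a
    0  0  0  0  0
  a 0  0  0  0  1
  c 0  0  0  0  1
  d 0  0  0  0  1
  c 0  0  0  0  1
  d 0  0  0  0  1
  e 0  1  1  1  1
LCS: 'a'
LCS length = 1

1


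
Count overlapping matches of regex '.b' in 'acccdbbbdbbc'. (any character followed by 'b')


Pattern: .b means any character followed by 'b'.
Scanning 'acccdbbbdbbc' position-by-position:
  Pos 0: window 'ac' -> no
  Pos 1: window 'cc' -> no
  Pos 2: window 'cc' -> no
  Pos 3: window 'cd' -> no
  Pos 4: window 'db' -> MATCH
  Pos 5: window 'bb' -> MATCH
  Pos 6: window 'bb' -> MATCH
  Pos 7: window 'bd' -> no
  Pos 8: window 'db' -> MATCH
  Pos 9: window 'bb' -> MATCH
  Pos 10: window 'bc' -> no
  Pos 11: window 'c' -> no
Total matches: 5

5


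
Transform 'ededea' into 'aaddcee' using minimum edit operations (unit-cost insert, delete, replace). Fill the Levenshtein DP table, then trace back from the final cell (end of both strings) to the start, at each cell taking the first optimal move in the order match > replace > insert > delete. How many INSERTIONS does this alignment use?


Edit distance = 5. Backtracking from cell (6, 7) with preference match > replace > insert > delete,
then listing the resulting alignment 'ededea' -> 'aaddcee' left to right:
  Step 1: insert 'a' [insertion #1]
  Step 2: replace e->a
  Step 3: keep 'd'
  Step 4: replace e->d
  Step 5: replace d->c
  Step 6: keep 'e'
  Step 7: replace a->e
Total insertions: 1

1


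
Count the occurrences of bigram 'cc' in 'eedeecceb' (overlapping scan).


Scanning 'eedeecceb' for bigram 'cc':
  Position 0: 'ee' -> no
  Position 1: 'ed' -> no
  Position 2: 'de' -> no
  Position 3: 'ee' -> no
  Position 4: 'ec' -> no
  Position 5: 'cc' -> MATCH
  Position 6: 'ce' -> no
  Position 7: 'eb' -> no
Total matches: 1

1


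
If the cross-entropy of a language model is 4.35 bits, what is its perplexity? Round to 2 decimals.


Perplexity formula: PP = 2^H
H = 4.35
PP = 2^4.35
Decompose: 2^4.35 = 2^4 * 2^0.35
2^4 = 16, 2^0.35 ~ 1.2745606
PP ~ 16 * 1.2745606 = 20.3929696
Rounded to 2 decimals: 20.39

20.39


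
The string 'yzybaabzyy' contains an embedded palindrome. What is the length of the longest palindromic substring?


Scanning 'yzybaabzyy' for palindromic substrings.
Substring at positions 3-6: 'baab'.
Check: reverse('baab') = 'baab' -> palindrome confirmed.
Neighbouring characters ('y' / 'z') break symmetry, so it cannot extend further.
No longer palindromic substring exists; longest length = 4

4


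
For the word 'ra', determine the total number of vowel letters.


Scanning each character of 'ra':
  Position 1: 'r' -> consonant (running count: 0)
  Position 2: 'a' -> vowel (running count: 1)
Total vowels: 1

1


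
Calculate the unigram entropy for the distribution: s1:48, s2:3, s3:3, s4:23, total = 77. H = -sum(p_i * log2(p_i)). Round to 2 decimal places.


Computing entropy H = -sum(p_i * log2(p_i)):
  s1: p = 48/77 = 0.6234, -p*log2(p) = 0.4250
  s2: p = 3/77 = 0.0390, -p*log2(p) = 0.1824
  s3: p = 3/77 = 0.0390, -p*log2(p) = 0.1824
  s4: p = 23/77 = 0.2987, -p*log2(p) = 0.5207
H = sum of terms = 1.3105
Rounded to 2 decimals: 1.31

1.31


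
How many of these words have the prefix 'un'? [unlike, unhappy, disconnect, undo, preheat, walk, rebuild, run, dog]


Checking each word for prefix 'un':
  'unlike' -> YES, starts with 'un' (count: 1)
  'unhappy' -> YES, starts with 'un' (count: 2)
  'disconnect' -> no (count: 2)
  'undo' -> YES, starts with 'un' (count: 3)
  'preheat' -> no (count: 3)
  'walk' -> no (count: 3)
  'rebuild' -> no (count: 3)
  'run' -> no (count: 3)
  'dog' -> no (count: 3)
Total with prefix 'un': 3

3


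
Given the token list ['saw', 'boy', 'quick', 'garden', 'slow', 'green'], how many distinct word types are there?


Listing all tokens and tracking unique types:
  Token 1: 'saw' -> NEW (unique so far: 1)
  Token 2: 'boy' -> NEW (unique so far: 2)
  Token 3: 'quick' -> NEW (unique so far: 3)
  Token 4: 'garden' -> NEW (unique so far: 4)
  Token 5: 'slow' -> NEW (unique so far: 5)
  Token 6: 'green' -> NEW (unique so far: 6)
Unique types: ('boy', 'garden', 'green', 'quick', 'saw', 'slow')
Vocabulary size: 6

6


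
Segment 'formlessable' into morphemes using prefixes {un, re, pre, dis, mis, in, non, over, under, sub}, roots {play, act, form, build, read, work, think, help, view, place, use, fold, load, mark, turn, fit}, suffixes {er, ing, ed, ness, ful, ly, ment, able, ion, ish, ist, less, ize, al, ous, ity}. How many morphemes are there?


Segmenting 'formlessable' against the inventory:
  'form' -> root (morpheme 1)
  'less' -> suffix (morpheme 2)
  'able' -> suffix (morpheme 3)
Total morphemes: 3

3


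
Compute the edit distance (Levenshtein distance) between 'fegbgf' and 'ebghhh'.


Building DP table for s1='fegbgf' (len 6) and s2='ebghhh' (len 6):
       e  b  g  h  h  h
    0  1  2  3  4  5  6
  f 1  1  2  3  4  5  6
  e 2  1  2  3  4  5  6
  g 3  2  2  2  3  4  5
  b 4  3  2  3  3  4  5
  g 5  4  3  2  3  4  5
  f 6  5  4  3  3  4  5
Edit distance = dp[6][6] = 5

5


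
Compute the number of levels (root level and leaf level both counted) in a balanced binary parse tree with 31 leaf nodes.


In a balanced binary tree with n leaves the deepest leaf is ceil(log2(n)) edges below the root,
so counting node levels inclusive of root and leaves gives ceil(log2(n)) + 1 levels.
log2(31) = 4.9542
ceil(4.9542) = 5
levels = 5 + 1 = 6

6


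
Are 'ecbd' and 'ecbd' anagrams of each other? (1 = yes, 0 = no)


Sort characters of 'ecbd': 'bcde'
Sort characters of 'ecbd': 'bcde'
Sorted forms match -> they ARE anagrams
Result: 1

1


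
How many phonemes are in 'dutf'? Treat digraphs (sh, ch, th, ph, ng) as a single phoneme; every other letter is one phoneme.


Parsing 'dutf' greedily, digraphs first:
  'd' -> consonant phoneme (phonemes so far: 1)
  'u' -> vowel phoneme (phonemes so far: 2)
  't' -> consonant phoneme (phonemes so far: 3)
  'f' -> consonant phoneme (phonemes so far: 4)
Total phonemes: 4

4


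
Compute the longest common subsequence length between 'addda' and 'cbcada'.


DP table for LCS of 'addda' and 'cbcada':
       c  b  c  a  d  a
    0  0  0  0  0  0  0
  a 0  0  0  0  1  1  1
  d 0  0  0  0  1  2  2
  d 0  0  0  0  1  2  2
  d 0  0  0  0  1  2  2
  a 0  0  0  0  1  2  3
LCS: 'ada'
LCS length = 3

3


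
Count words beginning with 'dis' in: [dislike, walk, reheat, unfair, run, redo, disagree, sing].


Checking each word for prefix 'dis':
  'dislike' -> YES, starts with 'dis' (count: 1)
  'walk' -> no (count: 1)
  'reheat' -> no (count: 1)
  'unfair' -> no (count: 1)
  'run' -> no (count: 1)
  'redo' -> no (count: 1)
  'disagree' -> YES, starts with 'dis' (count: 2)
  'sing' -> no (count: 2)
Total with prefix 'dis': 2

2


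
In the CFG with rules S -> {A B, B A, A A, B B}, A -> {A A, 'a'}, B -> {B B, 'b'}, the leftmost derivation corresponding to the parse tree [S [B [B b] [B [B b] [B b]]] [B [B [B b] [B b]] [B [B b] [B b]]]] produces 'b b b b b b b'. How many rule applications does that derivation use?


Every bracketed nonterminal node [X ...] in the tree is produced by exactly one rule application.
Reading the tree off as a leftmost derivation:
  Step 1: S  =>  B B   (applied S -> B B)
  Step 2: B B  =>  B B B   (applied B -> B B)
  Step 3: B B B  =>  b B B   (applied B -> b)
  Step 4: b B B  =>  b B B B   (applied B -> B B)
  Step 5: b B B B  =>  b b B B   (applied B -> b)
  Step 6: b b B B  =>  b b b B   (applied B -> b)
  Step 7: b b b B  =>  b b b B B   (applied B -> B B)
  Step 8: b b b B B  =>  b b b B B B   (applied B -> B B)
  Step 9: b b b B B B  =>  b b b b B B   (applied B -> b)
  Step 10: b b b b B B  =>  b b b b b B   (applied B -> b)
  Step 11: b b b b b B  =>  b b b b b B B   (applied B -> B B)
  Step 12: b b b b b B B  =>  b b b b b b B   (applied B -> b)
  Step 13: b b b b b b B  =>  b b b b b b b   (applied B -> b)
Final yield: b b b b b b b
Total rewrite steps: 13

13


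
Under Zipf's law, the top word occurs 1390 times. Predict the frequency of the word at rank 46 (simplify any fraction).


Zipf's law: freq(rank) = f1 / rank
f1 = 1390, rank = 46
freq = 1390 / 46
GCD(1390, 46) = 2
Simplified: 695/23

695/23


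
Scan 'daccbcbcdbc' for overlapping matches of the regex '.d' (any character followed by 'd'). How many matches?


Pattern: .d means any character followed by 'd'.
Scanning 'daccbcbcdbc' position-by-position:
  Pos 0: window 'da' -> no
  Pos 1: window 'ac' -> no
  Pos 2: window 'cc' -> no
  Pos 3: window 'cb' -> no
  Pos 4: window 'bc' -> no
  Pos 5: window 'cb' -> no
  Pos 6: window 'bc' -> no
  Pos 7: window 'cd' -> MATCH
  Pos 8: window 'db' -> no
  Pos 9: window 'bc' -> no
  Pos 10: window 'c' -> no
Total matches: 1

1


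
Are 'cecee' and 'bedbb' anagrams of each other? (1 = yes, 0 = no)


Sort characters of 'cecee': 'cceee'
Sort characters of 'bedbb': 'bbbde'
Sorted forms differ -> they are NOT anagrams
Result: 0

0


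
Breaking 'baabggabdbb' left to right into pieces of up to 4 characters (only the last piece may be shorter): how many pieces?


'baabggabdbb' has 11 characters.
Chunking with max size 4:
  Chunk 1: 'baab' (positions 0-3)
  Chunk 2: 'ggab' (positions 4-7)
  Chunk 3: 'dbb' (positions 8-10)
Total chunks: ceil(11 / 4) = 3

3


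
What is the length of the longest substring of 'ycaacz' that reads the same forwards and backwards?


Scanning 'ycaacz' for palindromic substrings.
Substring at positions 1-4: 'caac'.
Check: reverse('caac') = 'caac' -> palindrome confirmed.
Neighbouring characters ('y' / 'z') break symmetry, so it cannot extend further.
No longer palindromic substring exists; longest length = 4

4


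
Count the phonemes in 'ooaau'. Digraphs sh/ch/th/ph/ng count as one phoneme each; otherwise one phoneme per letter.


Parsing 'ooaau' greedily, digraphs first:
  'o' -> vowel phoneme (phonemes so far: 1)
  'o' -> vowel phoneme (phonemes so far: 2)
  'a' -> vowel phoneme (phonemes so far: 3)
  'a' -> vowel phoneme (phonemes so far: 4)
  'u' -> vowel phoneme (phonemes so far: 5)
Total phonemes: 5

5


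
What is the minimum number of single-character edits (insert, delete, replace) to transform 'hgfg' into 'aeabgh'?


Building DP table for s1='hgfg' (len 4) and s2='aeabgh' (len 6):
       a  e  a  b  g  h
    0  1  2  3  4  5  6
  h 1  1  2  3  4  5  5
  g 2  2  2  3  4  4  5
  f 3  3  3  3  4  5  5
  g 4  4  4  4  4  4  5
Edit distance = dp[4][6] = 5

5


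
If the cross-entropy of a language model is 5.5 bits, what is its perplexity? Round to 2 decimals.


Perplexity formula: PP = 2^H
H = 5.5
PP = 2^5.5
Decompose: 2^5.5 = 2^5 * 2^0.5 = 2^5 * sqrt(2)
2^5 = 32, sqrt(2) ~ 1.4142136
PP ~ 32 * 1.4142136 = 45.2548352
Rounded to 2 decimals: 45.25

45.25


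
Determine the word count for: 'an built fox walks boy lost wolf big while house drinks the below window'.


Counting words by splitting on spaces:
  Word 1: 'an'
  Word 2: 'built'
  Word 3: 'fox'
  Word 4: 'walks'
  Word 5: 'boy'
  Word 6: 'lost'
  Word 7: 'wolf'
  Word 8: 'big'
  Word 9: 'while'
  Word 10: 'house'
  Word 11: 'drinks'
  Word 12: 'the'
  Word 13: 'below'
  Word 14: 'window'
Total words: 14

14


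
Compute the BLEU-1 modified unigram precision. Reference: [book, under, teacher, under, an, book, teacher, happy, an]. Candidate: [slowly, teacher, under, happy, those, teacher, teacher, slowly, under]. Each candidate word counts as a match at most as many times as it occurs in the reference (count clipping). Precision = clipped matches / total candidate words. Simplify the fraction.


Reference word counts: {'an': 2, 'book': 2, 'happy': 1, 'teacher': 2, 'under': 2}
Checking each candidate word (with clipping):
  'slowly' -> not in reference -> no match (matches: 0)
  'teacher' -> in reference (ref count 2, used 1/2) -> match (matches: 1)
  'under' -> in reference (ref count 2, used 1/2) -> match (matches: 2)
  'happy' -> in reference (ref count 1, used 1/1) -> match (matches: 3)
  'those' -> not in reference -> no match (matches: 3)
  'teacher' -> in reference (ref count 2, used 2/2) -> match (matches: 4)
  'teacher' -> ref count 2 already used up (2/2) -> clipped, no match (matches: 4)
  'slowly' -> not in reference -> no match (matches: 4)
  'under' -> in reference (ref count 2, used 2/2) -> match (matches: 5)
Clipped matches: 5, Candidate length: 9
Precision = 5/9

5/9


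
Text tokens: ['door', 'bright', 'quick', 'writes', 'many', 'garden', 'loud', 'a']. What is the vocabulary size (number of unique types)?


Listing all tokens and tracking unique types:
  Token 1: 'door' -> NEW (unique so far: 1)
  Token 2: 'bright' -> NEW (unique so far: 2)
  Token 3: 'quick' -> NEW (unique so far: 3)
  Token 4: 'writes' -> NEW (unique so far: 4)
  Token 5: 'many' -> NEW (unique so far: 5)
  Token 6: 'garden' -> NEW (unique so far: 6)
  Token 7: 'loud' -> NEW (unique so far: 7)
  Token 8: 'a' -> NEW (unique so far: 8)
Unique types: ('a', 'bright', 'door', 'garden', 'loud', 'many', 'quick', 'writes')
Vocabulary size: 8

8


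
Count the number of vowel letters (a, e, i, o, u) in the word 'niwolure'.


Scanning each character of 'niwolure':
  Position 1: 'n' -> consonant (running count: 0)
  Position 2: 'i' -> vowel (running count: 1)
  Position 3: 'w' -> consonant (running count: 1)
  Position 4: 'o' -> vowel (running count: 2)
  Position 5: 'l' -> consonant (running count: 2)
  Position 6: 'u' -> vowel (running count: 3)
  Position 7: 'r' -> consonant (running count: 3)
  Position 8: 'e' -> vowel (running count: 4)
Total vowels: 4

4


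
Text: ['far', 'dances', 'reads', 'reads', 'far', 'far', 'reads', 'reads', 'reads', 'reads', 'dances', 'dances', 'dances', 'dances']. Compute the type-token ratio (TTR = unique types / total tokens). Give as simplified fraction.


Tokens: 14
Unique types: ('dances', 'far', 'reads') = 3
TTR = 3/14
Already in lowest terms.

3/14


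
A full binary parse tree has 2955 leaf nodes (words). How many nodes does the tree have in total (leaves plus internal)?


Leaf nodes (terminals): 2955
Internal nodes = n - 1 = 2955 - 1 = 2954
Total = leaves + internal = 2955 + 2954 = 5909

5909


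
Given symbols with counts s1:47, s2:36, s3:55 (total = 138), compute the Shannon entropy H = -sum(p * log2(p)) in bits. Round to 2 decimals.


Computing entropy H = -sum(p_i * log2(p_i)):
  s1: p = 47/138 = 0.3406, -p*log2(p) = 0.5292
  s2: p = 36/138 = 0.2609, -p*log2(p) = 0.5057
  s3: p = 55/138 = 0.3986, -p*log2(p) = 0.5289
H = sum of terms = 1.5638
Rounded to 2 decimals: 1.56

1.56


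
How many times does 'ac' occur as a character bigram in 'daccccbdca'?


Scanning 'daccccbdca' for bigram 'ac':
  Position 0: 'da' -> no
  Position 1: 'ac' -> MATCH
  Position 2: 'cc' -> no
  Position 3: 'cc' -> no
  Position 4: 'cc' -> no
  Position 5: 'cb' -> no
  Position 6: 'bd' -> no
  Position 7: 'dc' -> no
  Position 8: 'ca' -> no
Total matches: 1

1


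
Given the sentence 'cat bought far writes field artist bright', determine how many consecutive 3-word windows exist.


Word trigrams from [7] words:
  Trigram 1: (cat bought far)
  Trigram 2: (bought far writes)
  Trigram 3: (far writes field)
  Trigram 4: (writes field artist)
  Trigram 5: (field artist bright)
Total word trigrams: 7 - 2 = 5

5


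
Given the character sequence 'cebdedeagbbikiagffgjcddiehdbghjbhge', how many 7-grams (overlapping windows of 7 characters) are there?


String 'cebdedeagbbikiagffgjcddiehdbghjbhge' has length L = 35.
Number of overlapping n-grams = L - n + 1
Substituting: 35 - 7 + 1 = 29

29


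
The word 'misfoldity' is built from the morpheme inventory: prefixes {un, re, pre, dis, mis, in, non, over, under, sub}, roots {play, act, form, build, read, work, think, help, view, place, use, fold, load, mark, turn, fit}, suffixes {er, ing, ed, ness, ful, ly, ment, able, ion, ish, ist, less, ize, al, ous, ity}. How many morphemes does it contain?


Segmenting 'misfoldity' against the inventory:
  'mis' -> prefix (morpheme 1)
  'fold' -> root (morpheme 2)
  'ity' -> suffix (morpheme 3)
Total morphemes: 3

3


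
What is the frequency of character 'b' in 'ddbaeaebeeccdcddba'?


Scanning 'ddbaeaebeeccdcddba' for 'b':
  Position 2: 'b' -> MATCH (count: 1)
  Position 7: 'b' -> MATCH (count: 2)
  Position 16: 'b' -> MATCH (count: 3)
Total occurrences of 'b': 3

3


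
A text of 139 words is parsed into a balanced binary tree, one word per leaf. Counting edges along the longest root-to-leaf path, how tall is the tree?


In a balanced binary tree with n leaves the deepest leaf is ceil(log2(n)) edges below the root.
log2(139) = 7.1189
ceil(7.1189) = 8
height (edges) = 8

8


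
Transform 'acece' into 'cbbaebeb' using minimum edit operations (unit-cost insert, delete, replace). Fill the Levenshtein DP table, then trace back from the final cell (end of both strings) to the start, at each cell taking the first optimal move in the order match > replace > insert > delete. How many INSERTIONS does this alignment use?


Edit distance = 6. Backtracking from cell (5, 8) with preference match > replace > insert > delete,
then listing the resulting alignment 'acece' -> 'cbbaebeb' left to right:
  Step 1: insert 'c' [insertion #1]
  Step 2: insert 'b' [insertion #2]
  Step 3: replace a->b
  Step 4: replace c->a
  Step 5: keep 'e'
  Step 6: replace c->b
  Step 7: keep 'e'
  Step 8: insert 'b' [insertion #3]
Total insertions: 3

3


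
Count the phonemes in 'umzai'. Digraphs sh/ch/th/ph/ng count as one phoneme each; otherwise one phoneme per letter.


Parsing 'umzai' greedily, digraphs first:
  'u' -> vowel phoneme (phonemes so far: 1)
  'm' -> consonant phoneme (phonemes so far: 2)
  'z' -> consonant phoneme (phonemes so far: 3)
  'a' -> vowel phoneme (phonemes so far: 4)
  'i' -> vowel phoneme (phonemes so far: 5)
Total phonemes: 5

5


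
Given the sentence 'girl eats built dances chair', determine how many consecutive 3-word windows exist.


Word trigrams from [5] words:
  Trigram 1: (girl eats built)
  Trigram 2: (eats built dances)
  Trigram 3: (built dances chair)
Total word trigrams: 5 - 2 = 3

3


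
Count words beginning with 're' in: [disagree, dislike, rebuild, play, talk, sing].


Checking each word for prefix 're':
  'disagree' -> no (count: 0)
  'dislike' -> no (count: 0)
  'rebuild' -> YES, starts with 're' (count: 1)
  'play' -> no (count: 1)
  'talk' -> no (count: 1)
  'sing' -> no (count: 1)
Total with prefix 're': 1

1


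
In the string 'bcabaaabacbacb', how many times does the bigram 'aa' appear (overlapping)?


Scanning 'bcabaaabacbacb' for bigram 'aa':
  Position 0: 'bc' -> no
  Position 1: 'ca' -> no
  Position 2: 'ab' -> no
  Position 3: 'ba' -> no
  Position 4: 'aa' -> MATCH
  Position 5: 'aa' -> MATCH
  Position 6: 'ab' -> no
  Position 7: 'ba' -> no
  Position 8: 'ac' -> no
  Position 9: 'cb' -> no
  Position 10: 'ba' -> no
  Position 11: 'ac' -> no
  Position 12: 'cb' -> no
Total matches: 2

2


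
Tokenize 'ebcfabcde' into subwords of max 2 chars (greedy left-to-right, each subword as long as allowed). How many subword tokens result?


'ebcfabcde' has 9 characters.
Chunking with max size 2:
  Chunk 1: 'eb' (positions 0-1)
  Chunk 2: 'cf' (positions 2-3)
  Chunk 3: 'ab' (positions 4-5)
  Chunk 4: 'cd' (positions 6-7)
  Chunk 5: 'e' (positions 8-8)
Total chunks: ceil(9 / 2) = 5

5


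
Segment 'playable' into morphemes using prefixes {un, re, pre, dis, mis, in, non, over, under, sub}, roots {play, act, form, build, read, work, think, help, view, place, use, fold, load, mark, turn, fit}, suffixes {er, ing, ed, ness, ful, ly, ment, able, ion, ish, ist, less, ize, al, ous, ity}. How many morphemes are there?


Segmenting 'playable' against the inventory:
  'play' -> root (morpheme 1)
  'able' -> suffix (morpheme 2)
Total morphemes: 2

2


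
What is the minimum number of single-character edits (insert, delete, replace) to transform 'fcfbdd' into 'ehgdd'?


Building DP table for s1='fcfbdd' (len 6) and s2='ehgdd' (len 5):
       e  h  g  d  d
    0  1  2  3  4  5
  f 1  1  2  3  4  5
  c 2  2  2  3  4  5
  f 3  3  3  3  4  5
  b 4  4  4  4  4  5
  d 5  5  5  5  4  4
  d 6  6  6  6  5  4
Edit distance = dp[6][5] = 4

4


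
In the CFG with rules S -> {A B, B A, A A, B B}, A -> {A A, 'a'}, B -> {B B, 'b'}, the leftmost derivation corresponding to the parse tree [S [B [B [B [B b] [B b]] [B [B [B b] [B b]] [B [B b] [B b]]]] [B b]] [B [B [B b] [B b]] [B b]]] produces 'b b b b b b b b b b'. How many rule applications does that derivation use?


Every bracketed nonterminal node [X ...] in the tree is produced by exactly one rule application.
Reading the tree off as a leftmost derivation:
  Step 1: S  =>  B B   (applied S -> B B)
  Step 2: B B  =>  B B B   (applied B -> B B)
  Step 3: B B B  =>  B B B B   (applied B -> B B)
  Step 4: B B B B  =>  B B B B B   (applied B -> B B)
  Step 5: B B B B B  =>  b B B B B   (applied B -> b)
  Step 6: b B B B B  =>  b b B B B   (applied B -> b)
  Step 7: b b B B B  =>  b b B B B B   (applied B -> B B)
  Step 8: b b B B B B  =>  b b B B B B B   (applied B -> B B)
  Step 9: b b B B B B B  =>  b b b B B B B   (applied B -> b)
  Step 10: b b b B B B B  =>  b b b b B B B   (applied B -> b)
  Step 11: b b b b B B B  =>  b b b b B B B B   (applied B -> B B)
  Step 12: b b b b B B B B  =>  b b b b b B B B   (applied B -> b)
  Step 13: b b b b b B B B  =>  b b b b b b B B   (applied B -> b)
  Step 14: b b b b b b B B  =>  b b b b b b b B   (applied B -> b)
  Step 15: b b b b b b b B  =>  b b b b b b b B B   (applied B -> B B)
  Step 16: b b b b b b b B B  =>  b b b b b b b B B B   (applied B -> B B)
  Step 17: b b b b b b b B B B  =>  b b b b b b b b B B   (applied B -> b)
  Step 18: b b b b b b b b B B  =>  b b b b b b b b b B   (applied B -> b)
  Step 19: b b b b b b b b b B  =>  b b b b b b b b b b   (applied B -> b)
Final yield: b b b b b b b b b b
Total rewrite steps: 19

19


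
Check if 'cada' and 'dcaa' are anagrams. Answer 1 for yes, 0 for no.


Sort characters of 'cada': 'aacd'
Sort characters of 'dcaa': 'aacd'
Sorted forms match -> they ARE anagrams
Result: 1

1


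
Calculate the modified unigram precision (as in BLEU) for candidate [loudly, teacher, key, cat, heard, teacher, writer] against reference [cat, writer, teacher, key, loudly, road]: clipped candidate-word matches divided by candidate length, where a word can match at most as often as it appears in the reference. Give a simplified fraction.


Reference word counts: {'cat': 1, 'key': 1, 'loudly': 1, 'road': 1, 'teacher': 1, 'writer': 1}
Checking each candidate word (with clipping):
  'loudly' -> in reference (ref count 1, used 1/1) -> match (matches: 1)
  'teacher' -> in reference (ref count 1, used 1/1) -> match (matches: 2)
  'key' -> in reference (ref count 1, used 1/1) -> match (matches: 3)
  'cat' -> in reference (ref count 1, used 1/1) -> match (matches: 4)
  'heard' -> not in reference -> no match (matches: 4)
  'teacher' -> ref count 1 already used up (1/1) -> clipped, no match (matches: 4)
  'writer' -> in reference (ref count 1, used 1/1) -> match (matches: 5)
Clipped matches: 5, Candidate length: 7
Precision = 5/7

5/7


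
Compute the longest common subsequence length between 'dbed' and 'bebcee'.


DP table for LCS of 'dbed' and 'bebcee':
       b  e  b  c  e  e
    0  0  0  0  0  0  0
  d 0  0  0  0  0  0  0
  b 0  1  1  1  1  1  1
  e 0  1  2  2  2  2  2
  d 0  1  2  2  2  2  2
LCS: 'be'
LCS length = 2

2


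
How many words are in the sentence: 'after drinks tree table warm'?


Counting words by splitting on spaces:
  Word 1: 'after'
  Word 2: 'drinks'
  Word 3: 'tree'
  Word 4: 'table'
  Word 5: 'warm'
Total words: 5

5


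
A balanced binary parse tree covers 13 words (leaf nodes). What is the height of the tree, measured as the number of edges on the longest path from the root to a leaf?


In a balanced binary tree with n leaves the deepest leaf is ceil(log2(n)) edges below the root.
log2(13) = 3.7004
ceil(3.7004) = 4
height (edges) = 4

4


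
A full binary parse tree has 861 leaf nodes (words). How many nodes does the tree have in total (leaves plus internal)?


Leaf nodes (terminals): 861
Internal nodes = n - 1 = 861 - 1 = 860
Total = leaves + internal = 861 + 860 = 1721

1721


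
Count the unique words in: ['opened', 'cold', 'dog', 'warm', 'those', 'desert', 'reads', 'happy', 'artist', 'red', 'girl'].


Listing all tokens and tracking unique types:
  Token 1: 'opened' -> NEW (unique so far: 1)
  Token 2: 'cold' -> NEW (unique so far: 2)
  Token 3: 'dog' -> NEW (unique so far: 3)
  Token 4: 'warm' -> NEW (unique so far: 4)
  Token 5: 'those' -> NEW (unique so far: 5)
  Token 6: 'desert' -> NEW (unique so far: 6)
  Token 7: 'reads' -> NEW (unique so far: 7)
  Token 8: 'happy' -> NEW (unique so far: 8)
  Token 9: 'artist' -> NEW (unique so far: 9)
  Token 10: 'red' -> NEW (unique so far: 10)
  Token 11: 'girl' -> NEW (unique so far: 11)
Unique types: ('artist', 'cold', 'desert', 'dog', 'girl', 'happy', 'opened', 'reads', 'red', 'those', 'warm')
Vocabulary size: 11

11


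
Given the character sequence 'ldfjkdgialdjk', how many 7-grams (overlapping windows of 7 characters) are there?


String 'ldfjkdgialdjk' has length L = 13.
Number of overlapping n-grams = L - n + 1
Substituting: 13 - 7 + 1 = 7

7


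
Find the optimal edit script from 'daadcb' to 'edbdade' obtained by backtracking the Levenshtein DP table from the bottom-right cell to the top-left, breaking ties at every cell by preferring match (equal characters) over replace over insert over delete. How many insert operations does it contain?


Edit distance = 5. Backtracking from cell (6, 7) with preference match > replace > insert > delete,
then listing the resulting alignment 'daadcb' -> 'edbdade' left to right:
  Step 1: insert 'e' [insertion #1]
  Step 2: keep 'd'
  Step 3: insert 'b' [insertion #2]
  Step 4: replace a->d
  Step 5: keep 'a'
  Step 6: keep 'd'
  Step 7: delete 'c'
  Step 8: replace b->e
Total insertions: 2

2


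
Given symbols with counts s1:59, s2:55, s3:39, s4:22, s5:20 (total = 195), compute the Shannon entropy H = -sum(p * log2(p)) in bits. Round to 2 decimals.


Computing entropy H = -sum(p_i * log2(p_i)):
  s1: p = 59/195 = 0.3026, -p*log2(p) = 0.5218
  s2: p = 55/195 = 0.2821, -p*log2(p) = 0.5150
  s3: p = 39/195 = 0.2000, -p*log2(p) = 0.4644
  s4: p = 22/195 = 0.1128, -p*log2(p) = 0.3551
  s5: p = 20/195 = 0.1026, -p*log2(p) = 0.3370
H = sum of terms = 2.1933
Rounded to 2 decimals: 2.19

2.19


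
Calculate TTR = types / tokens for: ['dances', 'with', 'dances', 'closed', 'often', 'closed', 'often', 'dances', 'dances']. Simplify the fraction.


Tokens: 9
Unique types: ('closed', 'dances', 'often', 'with') = 4
TTR = 4/9
Already in lowest terms.

4/9


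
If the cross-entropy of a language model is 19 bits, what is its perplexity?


Perplexity formula: PP = 2^H
H = 19
PP = 2^19
PP = 2^19 = 524288

524288


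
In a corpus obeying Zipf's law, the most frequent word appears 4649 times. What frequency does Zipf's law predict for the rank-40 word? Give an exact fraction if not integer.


Zipf's law: freq(rank) = f1 / rank
f1 = 4649, rank = 40
freq = 4649 / 40
GCD(4649, 40) = 1
Simplified: 4649/40

4649/40


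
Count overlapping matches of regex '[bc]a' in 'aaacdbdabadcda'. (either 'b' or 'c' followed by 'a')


Pattern: [bc]a means either 'b' or 'c' followed by 'a'.
Scanning 'aaacdbdabadcda' position-by-position:
  Pos 0: window 'aa' -> no
  Pos 1: window 'aa' -> no
  Pos 2: window 'ac' -> no
  Pos 3: window 'cd' -> no
  Pos 4: window 'db' -> no
  Pos 5: window 'bd' -> no
  Pos 6: window 'da' -> no
  Pos 7: window 'ab' -> no
  Pos 8: window 'ba' -> MATCH
  Pos 9: window 'ad' -> no
  Pos 10: window 'dc' -> no
  Pos 11: window 'cd' -> no
  Pos 12: window 'da' -> no
  Pos 13: window 'a' -> no
Total matches: 1

1


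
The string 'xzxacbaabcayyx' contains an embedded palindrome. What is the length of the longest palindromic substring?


Scanning 'xzxacbaabcayyx' for palindromic substrings.
Substring at positions 3-10: 'acbaabca'.
Check: reverse('acbaabca') = 'acbaabca' -> palindrome confirmed.
Neighbouring characters ('x' / 'y') break symmetry, so it cannot extend further.
No longer palindromic substring exists; longest length = 8

8


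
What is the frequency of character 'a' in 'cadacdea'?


Scanning 'cadacdea' for 'a':
  Position 1: 'a' -> MATCH (count: 1)
  Position 3: 'a' -> MATCH (count: 2)
  Position 7: 'a' -> MATCH (count: 3)
Total occurrences of 'a': 3

3


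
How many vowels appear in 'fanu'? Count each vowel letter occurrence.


Scanning each character of 'fanu':
  Position 1: 'f' -> consonant (running count: 0)
  Position 2: 'a' -> vowel (running count: 1)
  Position 3: 'n' -> consonant (running count: 1)
  Position 4: 'u' -> vowel (running count: 2)
Total vowels: 2

2


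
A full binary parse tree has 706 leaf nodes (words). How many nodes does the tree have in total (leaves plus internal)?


Leaf nodes (terminals): 706
Internal nodes = n - 1 = 706 - 1 = 705
Total = leaves + internal = 706 + 705 = 1411

1411


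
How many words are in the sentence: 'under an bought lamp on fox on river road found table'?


Counting words by splitting on spaces:
  Word 1: 'under'
  Word 2: 'an'
  Word 3: 'bought'
  Word 4: 'lamp'
  Word 5: 'on'
  Word 6: 'fox'
  Word 7: 'on'
  Word 8: 'river'
  Word 9: 'road'
  Word 10: 'found'
  Word 11: 'table'
Total words: 11

11


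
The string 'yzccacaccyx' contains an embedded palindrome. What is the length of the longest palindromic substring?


Scanning 'yzccacaccyx' for palindromic substrings.
Substring at positions 2-8: 'ccacacc'.
Check: reverse('ccacacc') = 'ccacacc' -> palindrome confirmed.
Neighbouring characters ('z' / 'y') break symmetry, so it cannot extend further.
No longer palindromic substring exists; longest length = 7

7


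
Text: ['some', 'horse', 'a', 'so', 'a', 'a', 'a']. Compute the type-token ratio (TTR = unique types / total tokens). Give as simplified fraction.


Tokens: 7
Unique types: ('a', 'horse', 'so', 'some') = 4
TTR = 4/7
Already in lowest terms.

4/7


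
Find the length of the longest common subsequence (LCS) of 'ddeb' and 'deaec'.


DP table for LCS of 'ddeb' and 'deaec':
       d  e  a  e  c
    0  0  0  0  0  0
  d 0  1  1  1  1  1
  d 0  1  1  1  1  1
  e 0  1  2  2  2  2
  b 0  1  2  2  2  2
LCS: 'de'
LCS length = 2

2


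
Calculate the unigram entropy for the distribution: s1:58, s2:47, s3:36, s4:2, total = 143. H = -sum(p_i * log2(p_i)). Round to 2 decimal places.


Computing entropy H = -sum(p_i * log2(p_i)):
  s1: p = 58/143 = 0.4056, -p*log2(p) = 0.5280
  s2: p = 47/143 = 0.3287, -p*log2(p) = 0.5276
  s3: p = 36/143 = 0.2517, -p*log2(p) = 0.5010
  s4: p = 2/143 = 0.0140, -p*log2(p) = 0.0862
H = sum of terms = 1.6428
Rounded to 2 decimals: 1.64

1.64


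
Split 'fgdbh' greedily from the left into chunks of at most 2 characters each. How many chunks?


'fgdbh' has 5 characters.
Chunking with max size 2:
  Chunk 1: 'fg' (positions 0-1)
  Chunk 2: 'db' (positions 2-3)
  Chunk 3: 'h' (positions 4-4)
Total chunks: ceil(5 / 2) = 3

3


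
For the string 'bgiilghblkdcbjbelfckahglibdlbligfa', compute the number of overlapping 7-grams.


String 'bgiilghblkdcbjbelfckahglibdlbligfa' has length L = 34.
Number of overlapping n-grams = L - n + 1
Substituting: 34 - 7 + 1 = 28

28


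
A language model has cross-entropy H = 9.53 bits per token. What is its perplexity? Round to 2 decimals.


Perplexity formula: PP = 2^H
H = 9.53
PP = 2^9.53
Decompose: 2^9.53 = 2^9 * 2^0.53
2^9 = 512, 2^0.53 ~ 1.4439292
PP ~ 512 * 1.4439292 = 739.2917504
Rounded to 2 decimals: 739.29

739.29


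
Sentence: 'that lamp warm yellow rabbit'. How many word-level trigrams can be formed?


Word trigrams from [5] words:
  Trigram 1: (that lamp warm)
  Trigram 2: (lamp warm yellow)
  Trigram 3: (warm yellow rabbit)
Total word trigrams: 5 - 2 = 3

3


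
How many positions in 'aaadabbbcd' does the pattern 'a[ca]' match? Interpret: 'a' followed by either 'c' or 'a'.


Pattern: a[ca] means 'a' followed by either 'c' or 'a'.
Scanning 'aaadabbbcd' position-by-position:
  Pos 0: window 'aa' -> MATCH
  Pos 1: window 'aa' -> MATCH
  Pos 2: window 'ad' -> no
  Pos 3: window 'da' -> no
  Pos 4: window 'ab' -> no
  Pos 5: window 'bb' -> no
  Pos 6: window 'bb' -> no
  Pos 7: window 'bc' -> no
  Pos 8: window 'cd' -> no
  Pos 9: window 'd' -> no
Total matches: 2

2


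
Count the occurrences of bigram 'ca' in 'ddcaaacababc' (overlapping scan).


Scanning 'ddcaaacababc' for bigram 'ca':
  Position 0: 'dd' -> no
  Position 1: 'dc' -> no
  Position 2: 'ca' -> MATCH
  Position 3: 'aa' -> no
  Position 4: 'aa' -> no
  Position 5: 'ac' -> no
  Position 6: 'ca' -> MATCH
  Position 7: 'ab' -> no
  Position 8: 'ba' -> no
  Position 9: 'ab' -> no
  Position 10: 'bc' -> no
Total matches: 2

2


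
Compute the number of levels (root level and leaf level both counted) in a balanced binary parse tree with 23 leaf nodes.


In a balanced binary tree with n leaves the deepest leaf is ceil(log2(n)) edges below the root,
so counting node levels inclusive of root and leaves gives ceil(log2(n)) + 1 levels.
log2(23) = 4.5236
ceil(4.5236) = 5
levels = 5 + 1 = 6

6


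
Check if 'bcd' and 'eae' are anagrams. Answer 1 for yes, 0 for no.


Sort characters of 'bcd': 'bcd'
Sort characters of 'eae': 'aee'
Sorted forms differ -> they are NOT anagrams
Result: 0

0


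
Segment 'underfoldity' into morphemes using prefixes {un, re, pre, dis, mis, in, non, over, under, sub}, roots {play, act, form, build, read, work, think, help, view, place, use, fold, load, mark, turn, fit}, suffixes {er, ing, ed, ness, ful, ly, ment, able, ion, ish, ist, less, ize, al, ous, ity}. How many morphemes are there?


Segmenting 'underfoldity' against the inventory:
  'under' -> prefix (morpheme 1)
  'fold' -> root (morpheme 2)
  'ity' -> suffix (morpheme 3)
Total morphemes: 3

3


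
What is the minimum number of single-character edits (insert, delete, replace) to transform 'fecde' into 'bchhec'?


Building DP table for s1='fecde' (len 5) and s2='bchhec' (len 6):
       b  c  h  h  e  c
    0  1  2  3  4  5  6
  f 1  1  2  3  4  5  6
  e 2  2  2  3  4  4  5
  c 3  3  2  3  4  5  4
  d 4  4  3  3  4  5  5
  e 5  5  4  4  4  4  5
Edit distance = dp[5][6] = 5

5


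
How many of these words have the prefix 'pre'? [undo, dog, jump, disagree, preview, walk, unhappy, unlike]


Checking each word for prefix 'pre':
  'undo' -> no (count: 0)
  'dog' -> no (count: 0)
  'jump' -> no (count: 0)
  'disagree' -> no (count: 0)
  'preview' -> YES, starts with 'pre' (count: 1)
  'walk' -> no (count: 1)
  'unhappy' -> no (count: 1)
  'unlike' -> no (count: 1)
Total with prefix 'pre': 1

1


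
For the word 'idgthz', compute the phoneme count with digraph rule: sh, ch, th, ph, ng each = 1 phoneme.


Parsing 'idgthz' greedily, digraphs first:
  'i' -> vowel phoneme (phonemes so far: 1)
  'd' -> consonant phoneme (phonemes so far: 2)
  'g' -> consonant phoneme (phonemes so far: 3)
  'th' -> digraph (1 consonant phoneme) (phonemes so far: 4)
  'z' -> consonant phoneme (phonemes so far: 5)
Total phonemes: 5

5


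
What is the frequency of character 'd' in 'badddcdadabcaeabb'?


Scanning 'badddcdadabcaeabb' for 'd':
  Position 2: 'd' -> MATCH (count: 1)
  Position 3: 'd' -> MATCH (count: 2)
  Position 4: 'd' -> MATCH (count: 3)
  Position 6: 'd' -> MATCH (count: 4)
  Position 8: 'd' -> MATCH (count: 5)
Total occurrences of 'd': 5

5


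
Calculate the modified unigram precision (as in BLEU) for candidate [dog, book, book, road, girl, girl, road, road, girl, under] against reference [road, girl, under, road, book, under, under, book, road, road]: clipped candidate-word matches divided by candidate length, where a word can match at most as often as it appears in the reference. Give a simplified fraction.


Reference word counts: {'book': 2, 'girl': 1, 'road': 4, 'under': 3}
Checking each candidate word (with clipping):
  'dog' -> not in reference -> no match (matches: 0)
  'book' -> in reference (ref count 2, used 1/2) -> match (matches: 1)
  'book' -> in reference (ref count 2, used 2/2) -> match (matches: 2)
  'road' -> in reference (ref count 4, used 1/4) -> match (matches: 3)
  'girl' -> in reference (ref count 1, used 1/1) -> match (matches: 4)
  'girl' -> ref count 1 already used up (1/1) -> clipped, no match (matches: 4)
  'road' -> in reference (ref count 4, used 2/4) -> match (matches: 5)
  'road' -> in reference (ref count 4, used 3/4) -> match (matches: 6)
  'girl' -> ref count 1 already used up (1/1) -> clipped, no match (matches: 6)
  'under' -> in reference (ref count 3, used 1/3) -> match (matches: 7)
Clipped matches: 7, Candidate length: 10
Precision = 7/10

7/10
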